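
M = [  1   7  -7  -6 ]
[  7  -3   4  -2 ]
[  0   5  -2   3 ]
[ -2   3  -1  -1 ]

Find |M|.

Expand along row 3 (it has 1 zero):
  − (5) · M_32   where M_32 = det([1 -7 -6; 7 4 -2; -2 -1 -1]) = -89
  + (-2) · M_33   where M_33 = det([1 7 -6; 7 -3 -2; -2 3 -1]) = -4
  − (3) · M_34   where M_34 = det([1 7 -7; 7 -3 4; -2 3 -1]) = -121
det = (-1)·(5)·(-89) + (+1)·(-2)·(-4) + (-1)·(3)·(-121) = 816

816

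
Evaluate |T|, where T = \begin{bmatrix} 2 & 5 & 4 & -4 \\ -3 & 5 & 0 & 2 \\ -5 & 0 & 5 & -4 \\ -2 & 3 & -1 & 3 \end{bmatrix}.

det(T) = 141

Expand along row 2 (it has 1 zero):
  − (-3) · M_21   where M_21 = det([5 4 -4; 0 5 -4; 3 -1 3]) = 67
  + (5) · M_22   where M_22 = det([2 4 -4; -5 5 -4; -2 -1 3]) = 54
  + (2) · M_24   where M_24 = det([2 5 4; -5 0 5; -2 3 -1]) = -165
det = (-1)·(-3)·(67) + (+1)·(5)·(54) + (+1)·(2)·(-165) = 141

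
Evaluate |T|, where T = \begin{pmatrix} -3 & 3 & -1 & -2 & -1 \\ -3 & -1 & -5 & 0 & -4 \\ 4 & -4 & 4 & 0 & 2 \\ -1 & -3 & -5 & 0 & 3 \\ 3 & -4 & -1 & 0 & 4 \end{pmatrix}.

|T| = 472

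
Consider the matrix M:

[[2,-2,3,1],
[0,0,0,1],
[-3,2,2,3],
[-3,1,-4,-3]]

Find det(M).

25

Expand along row 2 (it has 3 zeros):
  + (1) · M_24   where M_24 = det([2 -2 3; -3 2 2; -3 1 -4]) = 25
det = (+1)·(1)·(25) = 25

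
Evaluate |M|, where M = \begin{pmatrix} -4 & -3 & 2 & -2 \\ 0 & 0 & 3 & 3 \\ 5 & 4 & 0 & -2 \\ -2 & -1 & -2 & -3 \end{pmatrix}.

45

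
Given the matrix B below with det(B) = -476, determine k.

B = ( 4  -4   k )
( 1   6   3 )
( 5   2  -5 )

Expanding along the column containing k, det(B) is linear in k: det(B) = (-28)·k + (-224).
Set (-28)·k + (-224) = -476  ⇒  (-28)·k = -252  ⇒  k = 9.

9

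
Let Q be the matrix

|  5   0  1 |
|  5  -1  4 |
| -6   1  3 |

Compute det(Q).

-36

Expand along row 1:
  + 5 · |-1 4; 1 3| = 5·(-3 − 4) = -35
  + 1 · |5 -1; -6 1| = 1·(5 − 6) = -1
Sum: (-35) + (-1) = -36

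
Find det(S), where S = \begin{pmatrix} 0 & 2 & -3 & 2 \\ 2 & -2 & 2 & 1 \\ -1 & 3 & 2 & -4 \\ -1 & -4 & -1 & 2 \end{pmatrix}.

Expand along row 1 (it has 1 zero):
  − (2) · M_12   where M_12 = det([2 2 1; -1 2 -4; -1 -1 2]) = 15
  + (-3) · M_13   where M_13 = det([2 -2 1; -1 3 -4; -1 -4 2]) = -25
  − (2) · M_14   where M_14 = det([2 -2 2; -1 3 2; -1 -4 -1]) = 30
det = (-1)·(2)·(15) + (+1)·(-3)·(-25) + (-1)·(2)·(30) = -15

-15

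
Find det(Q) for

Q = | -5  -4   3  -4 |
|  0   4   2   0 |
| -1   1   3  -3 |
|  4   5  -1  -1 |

Expand along row 2 (it has 2 zeros):
  + (4) · M_22   where M_22 = det([-5 3 -4; -1 3 -3; 4 -1 -1]) = 35
  − (2) · M_23   where M_23 = det([-5 -4 -4; -1 1 -3; 4 5 -1]) = 18
det = (+1)·(4)·(35) + (-1)·(2)·(18) = 104

104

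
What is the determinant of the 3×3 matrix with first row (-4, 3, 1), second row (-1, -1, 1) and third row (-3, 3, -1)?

Expand along row 1:
  + (-4) · |-1 1; 3 -1| = (-4)·(1 − 3) = 8
  − 3 · |-1 1; -3 -1| = −3·(1 − (-3)) = -12
  + 1 · |-1 -1; -3 3| = 1·(-3 − 3) = -6
Sum: (8) + (-12) + (-6) = -10

-10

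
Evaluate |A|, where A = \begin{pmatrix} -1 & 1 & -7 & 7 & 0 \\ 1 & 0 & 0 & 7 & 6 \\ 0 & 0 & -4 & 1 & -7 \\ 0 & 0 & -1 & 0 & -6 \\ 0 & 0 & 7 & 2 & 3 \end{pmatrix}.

73

A is block upper-triangular with a 2×2 block and a 3×3 block on the diagonal, so its determinant equals the product of the determinants of the diagonal blocks.
det of the 2×2 block = -1
det of the 3×3 block = -73
det = (-1)·(-73) = 73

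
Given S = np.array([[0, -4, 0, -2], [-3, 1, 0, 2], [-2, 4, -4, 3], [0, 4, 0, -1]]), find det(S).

-144

Expand along column 3 (it has 3 zeros):
  + (-4) · M_33   where M_33 = det([0 -4 -2; -3 1 2; 0 4 -1]) = 36
det = (+1)·(-4)·(36) = -144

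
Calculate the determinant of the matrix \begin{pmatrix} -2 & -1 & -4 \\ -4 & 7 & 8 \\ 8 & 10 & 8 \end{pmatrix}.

Expand along column 1:
  + (-2) · |7 8; 10 8| = (-2)·(56 − 80) = 48
  − (-4) · |-1 -4; 10 8| = −(-4)·(-8 − (-40)) = 128
  + 8 · |-1 -4; 7 8| = 8·(-8 − (-28)) = 160
Sum: (48) + (128) + (160) = 336

The determinant is 336.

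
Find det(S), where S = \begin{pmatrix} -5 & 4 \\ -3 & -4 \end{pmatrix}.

The determinant is 32.

det(S) = (-5)·(-4) − 4·(-3) = 20 − (-12) = 32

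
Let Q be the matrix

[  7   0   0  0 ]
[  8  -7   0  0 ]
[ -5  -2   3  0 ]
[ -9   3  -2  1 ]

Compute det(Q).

The determinant is -147.

Q is lower triangular, so det(Q) is the product of the diagonal entries:
det = (7) · (-7) · (3) · (1) = -147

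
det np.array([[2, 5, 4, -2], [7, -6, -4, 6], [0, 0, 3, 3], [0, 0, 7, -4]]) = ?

The determinant is 1551.

The matrix is block upper-triangular with a 2×2 block and a 2×2 block on the diagonal, so its determinant equals the product of the determinants of the diagonal blocks.
det of the 2×2 block = -47
det of the 2×2 block = -33
det = (-47)·(-33) = 1551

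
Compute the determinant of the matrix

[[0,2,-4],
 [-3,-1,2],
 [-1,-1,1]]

-6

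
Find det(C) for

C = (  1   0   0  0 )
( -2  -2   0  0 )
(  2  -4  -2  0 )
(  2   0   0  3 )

|C| = 12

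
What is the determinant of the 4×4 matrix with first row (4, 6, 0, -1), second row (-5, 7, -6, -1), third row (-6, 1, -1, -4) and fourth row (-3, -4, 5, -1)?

888

Expand along row 1 (it has 1 zero):
  + (4) · M_11   where M_11 = det([7 -6 -1; 1 -1 -4; -4 5 -1]) = 44
  − (6) · M_12   where M_12 = det([-5 -6 -1; -6 -1 -4; -3 5 -1]) = -108
  − (-1) · M_14   where M_14 = det([-5 7 -6; -6 1 -1; -3 -4 5]) = 64
det = (+1)·(4)·(44) + (-1)·(6)·(-108) + (-1)·(-1)·(64) = 888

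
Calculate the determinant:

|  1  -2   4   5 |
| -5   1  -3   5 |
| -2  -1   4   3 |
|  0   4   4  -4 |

Expand along row 4 (it has 1 zero):
  + (4) · M_42   where M_42 = det([1 4 5; -5 -3 5; -2 4 3]) = -139
  − (4) · M_43   where M_43 = det([1 -2 5; -5 1 5; -2 -1 3]) = 33
  + (-4) · M_44   where M_44 = det([1 -2 4; -5 1 -3; -2 -1 4]) = -23
det = (+1)·(4)·(-139) + (-1)·(4)·(33) + (+1)·(-4)·(-23) = -596

-596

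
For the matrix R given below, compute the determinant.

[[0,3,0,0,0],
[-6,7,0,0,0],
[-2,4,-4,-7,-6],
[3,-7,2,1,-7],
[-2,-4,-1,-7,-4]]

det(R) = 3330

R is block lower-triangular with a 2×2 block and a 3×3 block on the diagonal, so its determinant equals the product of the determinants of the diagonal blocks.
det of the 2×2 block = 18
det of the 3×3 block = 185
det = (18)·(185) = 3330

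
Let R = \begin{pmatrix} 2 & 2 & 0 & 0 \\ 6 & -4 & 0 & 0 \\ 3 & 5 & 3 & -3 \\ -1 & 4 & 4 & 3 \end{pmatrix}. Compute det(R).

R is block lower-triangular with a 2×2 block and a 2×2 block on the diagonal, so its determinant equals the product of the determinants of the diagonal blocks.
det of the 2×2 block = -20
det of the 2×2 block = 21
det = (-20)·(21) = -420

det(R) = -420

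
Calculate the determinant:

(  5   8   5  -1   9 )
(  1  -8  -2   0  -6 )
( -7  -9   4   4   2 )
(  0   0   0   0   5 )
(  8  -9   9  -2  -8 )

The determinant is -7075.

Expand along row 4 (it has 4 zeros):
  − (5) · M_45   where M_45 = det([5 8 5 -1; 1 -8 -2 0; -7 -9 4 4; 8 -9 9 -2]) = 1415
det = (-1)·(5)·(1415) = -7075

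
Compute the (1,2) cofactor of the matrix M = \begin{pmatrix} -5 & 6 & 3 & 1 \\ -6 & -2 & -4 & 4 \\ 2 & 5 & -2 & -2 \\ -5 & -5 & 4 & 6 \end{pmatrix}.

-24

Delete row 1 and column 2; the remaining 3×3 submatrix is [-6 -4 4; 2 -2 -2; -5 4 6].
Its determinant is 24.
The cofactor carries sign (−1)^(1+2) = −1, so C_{1,2} = −(24) = -24.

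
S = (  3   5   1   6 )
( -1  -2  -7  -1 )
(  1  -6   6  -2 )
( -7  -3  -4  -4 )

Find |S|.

Expand along row 1:
  + (3) · M_11   where M_11 = det([-2 -7 -1; -6 6 -2; -3 -4 -4]) = 148
  − (5) · M_12   where M_12 = det([-1 -7 -1; 1 6 -2; -7 -4 -4]) = -132
  + (1) · M_13   where M_13 = det([-1 -2 -1; 1 -6 -2; -7 -3 -4]) = -9
  − (6) · M_14   where M_14 = det([-1 -2 -7; 1 -6 6; -7 -3 -4]) = 349
det = (+1)·(3)·(148) + (-1)·(5)·(-132) + (+1)·(1)·(-9) + (-1)·(6)·(349) = -999

The determinant is -999.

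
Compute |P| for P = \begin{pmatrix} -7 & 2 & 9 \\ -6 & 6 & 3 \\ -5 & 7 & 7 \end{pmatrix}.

Expand along column 1:
  + (-7) · |6 3; 7 7| = (-7)·(42 − 21) = -147
  − (-6) · |2 9; 7 7| = −(-6)·(14 − 63) = -294
  + (-5) · |2 9; 6 3| = (-5)·(6 − 54) = 240
Sum: (-147) + (-294) + (240) = -201

det(P) = -201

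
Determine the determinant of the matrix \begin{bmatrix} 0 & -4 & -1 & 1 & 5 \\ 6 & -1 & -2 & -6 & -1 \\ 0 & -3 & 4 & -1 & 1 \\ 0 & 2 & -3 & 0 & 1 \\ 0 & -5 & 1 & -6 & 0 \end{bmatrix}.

The determinant is 1524.

Expand along column 1 (it has 4 zeros):
  − (6) · M_21   where M_21 = det([-4 -1 1 5; -3 4 -1 1; 2 -3 0 1; -5 1 -6 0]) = -254
det = (-1)·(6)·(-254) = 1524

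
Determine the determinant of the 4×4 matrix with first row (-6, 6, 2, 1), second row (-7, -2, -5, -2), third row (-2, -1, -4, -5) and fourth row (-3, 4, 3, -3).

736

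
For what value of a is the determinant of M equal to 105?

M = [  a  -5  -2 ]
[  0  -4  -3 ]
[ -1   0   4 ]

-7

Expanding along the column containing a, det(M) is linear in a: det(M) = (-16)·a + (-7).
Set (-16)·a + (-7) = 105  ⇒  (-16)·a = 112  ⇒  a = -7.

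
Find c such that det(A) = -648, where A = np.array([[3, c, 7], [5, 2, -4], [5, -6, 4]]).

8

Expanding along the column containing c, det(A) is linear in c: det(A) = (-40)·c + (-328).
Set (-40)·c + (-328) = -648  ⇒  (-40)·c = -320  ⇒  c = 8.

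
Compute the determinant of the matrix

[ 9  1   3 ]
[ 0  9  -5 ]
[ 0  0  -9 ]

-729

The matrix is upper triangular, so the determinant is the product of the diagonal entries:
det = (9) · (9) · (-9) = -729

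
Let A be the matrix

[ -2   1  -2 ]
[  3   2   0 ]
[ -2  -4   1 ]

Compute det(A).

Expand along row 2:
  − 3 · |1 -2; -4 1| = −3·(1 − 8) = 21
  + 2 · |-2 -2; -2 1| = 2·(-2 − 4) = -12
Sum: (21) + (-12) = 9

The determinant is 9.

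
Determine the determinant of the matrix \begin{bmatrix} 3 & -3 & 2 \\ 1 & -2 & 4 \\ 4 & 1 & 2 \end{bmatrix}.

-48

Expand along column 1:
  + 3 · |-2 4; 1 2| = 3·(-4 − 4) = -24
  − 1 · |-3 2; 1 2| = −1·(-6 − 2) = 8
  + 4 · |-3 2; -2 4| = 4·(-12 − (-4)) = -32
Sum: (-24) + (8) + (-32) = -48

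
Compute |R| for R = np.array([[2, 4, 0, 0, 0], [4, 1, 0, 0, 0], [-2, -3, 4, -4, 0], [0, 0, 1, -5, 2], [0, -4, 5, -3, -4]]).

det(R) = -672

R is block lower-triangular with a 2×2 block and a 3×3 block on the diagonal, so its determinant equals the product of the determinants of the diagonal blocks.
det of the 2×2 block = -14
det of the 3×3 block = 48
det = (-14)·(48) = -672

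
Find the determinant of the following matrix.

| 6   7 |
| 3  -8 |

The determinant is -69.

det = 6·(-8) − 7·3 = -48 − 21 = -69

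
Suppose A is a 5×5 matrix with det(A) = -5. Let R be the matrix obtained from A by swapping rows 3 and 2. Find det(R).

Swapping two rows multiplies the determinant by −1.
det(R) = (-1)·(-5) = 5

5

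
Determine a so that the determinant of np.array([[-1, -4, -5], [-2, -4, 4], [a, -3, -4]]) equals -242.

a = 6

Expanding along the column containing a, det(B) is linear in a: det(B) = (-36)·a + (-26).
Set (-36)·a + (-26) = -242  ⇒  (-36)·a = -216  ⇒  a = 6.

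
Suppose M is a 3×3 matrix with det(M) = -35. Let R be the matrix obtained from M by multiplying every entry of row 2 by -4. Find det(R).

Scaling one row by -4 multiplies the determinant by -4.
det(R) = (-4)·(-35) = 140

140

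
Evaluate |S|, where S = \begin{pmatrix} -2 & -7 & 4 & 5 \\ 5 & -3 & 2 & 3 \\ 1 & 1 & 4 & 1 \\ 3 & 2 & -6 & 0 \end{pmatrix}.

det(S) = 528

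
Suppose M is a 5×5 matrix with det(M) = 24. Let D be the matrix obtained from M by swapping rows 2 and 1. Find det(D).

Swapping two rows multiplies the determinant by −1.
det(D) = (-1)·(24) = -24

|D| = -24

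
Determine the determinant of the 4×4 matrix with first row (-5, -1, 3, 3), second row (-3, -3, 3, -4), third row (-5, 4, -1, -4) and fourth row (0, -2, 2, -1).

160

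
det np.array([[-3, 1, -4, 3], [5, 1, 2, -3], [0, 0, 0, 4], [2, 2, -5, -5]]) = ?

Expand along row 3 (it has 3 zeros):
  − (4) · M_34   where M_34 = det([-3 1 -4; 5 1 2; 2 2 -5]) = 24
det = (-1)·(4)·(24) = -96

-96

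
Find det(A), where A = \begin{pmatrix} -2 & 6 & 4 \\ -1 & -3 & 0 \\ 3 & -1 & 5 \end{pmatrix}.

100

Expand along row 2:
  − (-1) · |6 4; -1 5| = −(-1)·(30 − (-4)) = 34
  + (-3) · |-2 4; 3 5| = (-3)·(-10 − 12) = 66
Sum: (34) + (66) = 100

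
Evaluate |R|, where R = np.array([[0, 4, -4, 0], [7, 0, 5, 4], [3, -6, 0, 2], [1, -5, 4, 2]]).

Expand along row 1 (it has 2 zeros):
  − (4) · M_12   where M_12 = det([7 5 4; 3 0 2; 1 4 2]) = -28
  + (-4) · M_13   where M_13 = det([7 0 4; 3 -6 2; 1 -5 2]) = -50
det = (-1)·(4)·(-28) + (+1)·(-4)·(-50) = 312

312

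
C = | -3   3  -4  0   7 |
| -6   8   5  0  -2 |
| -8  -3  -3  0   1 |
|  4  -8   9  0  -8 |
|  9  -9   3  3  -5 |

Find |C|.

Expand along column 4 (it has 4 zeros):
  − (3) · M_54   where M_54 = det([-3 3 -4 7; -6 8 5 -2; -8 -3 -3 1; 4 -8 9 -8]) = -4242
det = (-1)·(3)·(-4242) = 12726

12726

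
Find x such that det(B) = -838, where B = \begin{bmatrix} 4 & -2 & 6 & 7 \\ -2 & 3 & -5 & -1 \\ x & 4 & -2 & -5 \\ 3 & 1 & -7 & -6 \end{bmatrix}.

Expanding along the row containing x, det(B) is linear in x: det(B) = (-56)·x + (-950).
Set (-56)·x + (-950) = -838  ⇒  (-56)·x = 112  ⇒  x = -2.

x = -2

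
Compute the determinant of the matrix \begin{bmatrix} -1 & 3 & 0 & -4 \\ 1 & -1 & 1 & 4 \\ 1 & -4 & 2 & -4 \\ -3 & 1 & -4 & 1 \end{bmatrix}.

Expand along row 1 (it has 1 zero):
  + (-1) · M_11   where M_11 = det([-1 1 4; -4 2 -4; 1 -4 1]) = 70
  − (3) · M_12   where M_12 = det([1 1 4; 1 2 -4; -3 -4 1]) = 5
  − (-4) · M_14   where M_14 = det([1 -1 1; 1 -4 2; -3 1 -4]) = 5
det = (+1)·(-1)·(70) + (-1)·(3)·(5) + (-1)·(-4)·(5) = -65

The determinant is -65.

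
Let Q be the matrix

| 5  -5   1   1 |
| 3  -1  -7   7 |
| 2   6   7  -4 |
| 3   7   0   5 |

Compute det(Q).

1008

Expand along row 4 (it has 1 zero):
  − (3) · M_41   where M_41 = det([-5 1 1; -1 -7 7; 6 7 -4]) = 178
  + (7) · M_42   where M_42 = det([5 1 1; 3 -7 7; 2 7 -4]) = -44
  + (5) · M_44   where M_44 = det([5 -5 1; 3 -1 -7; 2 6 7]) = 370
det = (-1)·(3)·(178) + (+1)·(7)·(-44) + (+1)·(5)·(370) = 1008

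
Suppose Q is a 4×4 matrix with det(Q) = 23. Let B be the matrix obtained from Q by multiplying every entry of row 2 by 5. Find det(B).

Scaling one row by 5 multiplies the determinant by 5.
det(B) = (5)·(23) = 115

det(B) = 115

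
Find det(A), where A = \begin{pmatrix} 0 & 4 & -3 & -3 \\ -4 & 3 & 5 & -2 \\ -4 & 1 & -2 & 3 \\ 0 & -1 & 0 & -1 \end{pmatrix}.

det(A) = 280

Expand along row 4 (it has 2 zeros):
  + (-1) · M_42   where M_42 = det([0 -3 -3; -4 5 -2; -4 -2 3]) = -144
  + (-1) · M_44   where M_44 = det([0 4 -3; -4 3 5; -4 1 -2]) = -136
det = (+1)·(-1)·(-144) + (+1)·(-1)·(-136) = 280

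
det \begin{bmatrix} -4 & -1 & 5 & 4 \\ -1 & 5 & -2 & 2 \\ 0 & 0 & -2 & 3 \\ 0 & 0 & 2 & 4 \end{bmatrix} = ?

294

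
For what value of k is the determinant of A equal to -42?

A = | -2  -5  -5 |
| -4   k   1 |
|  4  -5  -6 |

Expanding along the column containing k, det(A) is linear in k: det(A) = (32)·k + (-10).
Set (32)·k + (-10) = -42  ⇒  (32)·k = -32  ⇒  k = -1.

k = -1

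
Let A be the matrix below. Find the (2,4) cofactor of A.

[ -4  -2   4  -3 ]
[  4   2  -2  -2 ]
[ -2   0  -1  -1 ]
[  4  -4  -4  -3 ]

Delete row 2 and column 4; the remaining 3×3 submatrix is [-4 -2 4; -2 0 -1; 4 -4 -4].
Its determinant is 72.
The cofactor carries sign (−1)^(2+4) = +1, so C_{2,4} = +(72) = 72.

72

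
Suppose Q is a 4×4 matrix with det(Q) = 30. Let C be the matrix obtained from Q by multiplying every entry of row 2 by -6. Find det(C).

|C| = -180

Scaling one row by -6 multiplies the determinant by -6.
det(C) = (-6)·(30) = -180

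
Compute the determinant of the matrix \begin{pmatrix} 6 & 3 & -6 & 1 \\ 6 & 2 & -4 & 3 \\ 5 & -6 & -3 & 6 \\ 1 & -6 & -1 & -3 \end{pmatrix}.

Expand along row 1:
  + (6) · M_11   where M_11 = det([2 -4 3; -6 -3 6; -6 -1 -3]) = 210
  − (3) · M_12   where M_12 = det([6 -4 3; 5 -3 6; 1 -1 -3]) = 0
  + (-6) · M_13   where M_13 = det([6 2 3; 5 -6 6; 1 -6 -3]) = 294
  − (1) · M_14   where M_14 = det([6 2 -4; 5 -6 -3; 1 -6 -1]) = 28
det = (+1)·(6)·(210) + (-1)·(3)·(0) + (+1)·(-6)·(294) + (-1)·(1)·(28) = -532

-532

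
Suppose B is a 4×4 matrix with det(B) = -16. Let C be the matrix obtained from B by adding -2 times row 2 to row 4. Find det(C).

The determinant is -16.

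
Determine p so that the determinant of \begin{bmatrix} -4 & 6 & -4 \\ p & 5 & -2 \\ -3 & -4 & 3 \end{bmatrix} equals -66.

Expanding along the row containing p, det(B) is linear in p: det(B) = (-2)·p + (-52).
Set (-2)·p + (-52) = -66  ⇒  (-2)·p = -14  ⇒  p = 7.

7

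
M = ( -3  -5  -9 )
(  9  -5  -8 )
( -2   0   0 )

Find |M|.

det(M) = 10

Expand along row 3:
  + (-2) · |-5 -9; -5 -8| = (-2)·(40 − 45) = 10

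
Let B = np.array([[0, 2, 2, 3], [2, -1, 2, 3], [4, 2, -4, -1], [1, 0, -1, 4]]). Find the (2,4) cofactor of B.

-4

Delete row 2 and column 4; the remaining 3×3 submatrix is [0 2 2; 4 2 -4; 1 0 -1].
Its determinant is -4.
The cofactor carries sign (−1)^(2+4) = +1, so C_{2,4} = +(-4) = -4.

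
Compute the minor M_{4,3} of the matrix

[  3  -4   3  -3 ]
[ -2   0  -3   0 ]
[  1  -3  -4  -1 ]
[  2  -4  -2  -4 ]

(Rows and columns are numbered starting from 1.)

-10

Delete row 4 and column 3; the remaining 3×3 submatrix is [3 -4 -3; -2 0 0; 1 -3 -1].
Its determinant is -10.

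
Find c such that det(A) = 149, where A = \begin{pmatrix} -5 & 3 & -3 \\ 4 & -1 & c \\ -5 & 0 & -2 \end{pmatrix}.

c = -8

Expanding along the column containing c, det(A) is linear in c: det(A) = (-15)·c + (29).
Set (-15)·c + (29) = 149  ⇒  (-15)·c = 120  ⇒  c = -8.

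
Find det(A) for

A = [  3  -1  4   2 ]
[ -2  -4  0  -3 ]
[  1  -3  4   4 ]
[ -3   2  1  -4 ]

372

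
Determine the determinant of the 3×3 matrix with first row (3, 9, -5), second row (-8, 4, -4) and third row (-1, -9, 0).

-452

Expand along row 3:
  + (-1) · |9 -5; 4 -4| = (-1)·(-36 − (-20)) = 16
  − (-9) · |3 -5; -8 -4| = −(-9)·(-12 − 40) = -468
Sum: (16) + (-468) = -452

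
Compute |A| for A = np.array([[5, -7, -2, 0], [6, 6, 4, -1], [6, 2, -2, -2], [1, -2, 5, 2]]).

Expand along row 1 (it has 1 zero):
  + (5) · M_11   where M_11 = det([6 4 -1; 2 -2 -2; -2 5 2]) = 30
  − (-7) · M_12   where M_12 = det([6 4 -1; 6 -2 -2; 1 5 2]) = -52
  + (-2) · M_13   where M_13 = det([6 6 -1; 6 2 -2; 1 -2 2]) = -70
det = (+1)·(5)·(30) + (-1)·(-7)·(-52) + (+1)·(-2)·(-70) = -74

The determinant is -74.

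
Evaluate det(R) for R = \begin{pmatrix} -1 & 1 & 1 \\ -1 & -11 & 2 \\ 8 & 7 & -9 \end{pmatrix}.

The determinant is 3.

Expand along column 1:
  + (-1) · |-11 2; 7 -9| = (-1)·(99 − 14) = -85
  − (-1) · |1 1; 7 -9| = −(-1)·(-9 − 7) = -16
  + 8 · |1 1; -11 2| = 8·(2 − (-11)) = 104
Sum: (-85) + (-16) + (104) = 3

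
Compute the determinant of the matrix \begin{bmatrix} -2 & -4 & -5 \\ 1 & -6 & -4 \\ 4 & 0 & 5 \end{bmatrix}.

24

Expand along column 2:
  − (-4) · |1 -4; 4 5| = −(-4)·(5 − (-16)) = 84
  + (-6) · |-2 -5; 4 5| = (-6)·(-10 − (-20)) = -60
Sum: (84) + (-60) = 24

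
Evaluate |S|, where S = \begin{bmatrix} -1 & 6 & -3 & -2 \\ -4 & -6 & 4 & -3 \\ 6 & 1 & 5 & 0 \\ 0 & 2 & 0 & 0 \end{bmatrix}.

254

Expand along row 4 (it has 3 zeros):
  + (2) · M_42   where M_42 = det([-1 -3 -2; -4 4 -3; 6 5 0]) = 127
det = (+1)·(2)·(127) = 254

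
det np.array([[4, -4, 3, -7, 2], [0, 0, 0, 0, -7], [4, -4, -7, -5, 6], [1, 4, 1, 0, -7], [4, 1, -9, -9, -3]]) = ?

The determinant is -8680.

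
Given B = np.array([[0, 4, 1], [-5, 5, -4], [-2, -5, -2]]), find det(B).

27

Expand along row 1:
  − 4 · |-5 -4; -2 -2| = −4·(10 − 8) = -8
  + 1 · |-5 5; -2 -5| = 1·(25 − (-10)) = 35
Sum: (-8) + (35) = 27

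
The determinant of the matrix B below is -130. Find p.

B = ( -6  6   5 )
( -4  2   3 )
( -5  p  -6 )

p = 9

Expanding along the column containing p, det(B) is linear in p: det(B) = (-2)·p + (-112).
Set (-2)·p + (-112) = -130  ⇒  (-2)·p = -18  ⇒  p = 9.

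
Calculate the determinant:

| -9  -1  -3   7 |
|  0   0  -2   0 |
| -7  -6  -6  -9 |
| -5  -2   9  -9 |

The determinant is -836.

Expand along row 2 (it has 3 zeros):
  − (-2) · M_23   where M_23 = det([-9 -1 7; -7 -6 -9; -5 -2 -9]) = -418
det = (-1)·(-2)·(-418) = -836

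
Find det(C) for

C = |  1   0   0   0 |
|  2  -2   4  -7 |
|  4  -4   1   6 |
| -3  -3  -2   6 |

Expand along row 1 (it has 3 zeros):
  + (1) · M_11   where M_11 = det([-2 4 -7; -4 1 6; -3 -2 6]) = -89
det = (+1)·(1)·(-89) = -89

det(C) = -89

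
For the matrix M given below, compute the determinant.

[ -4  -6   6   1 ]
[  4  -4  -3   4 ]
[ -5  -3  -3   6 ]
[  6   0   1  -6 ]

Expand along row 4 (it has 1 zero):
  − (6) · M_41   where M_41 = det([-6 6 1; -4 -3 4; -3 -3 6]) = 111
  − (1) · M_43   where M_43 = det([-4 -6 1; 4 -4 4; -5 -3 6]) = 280
  + (-6) · M_44   where M_44 = det([-4 -6 6; 4 -4 -3; -5 -3 -3]) = -366
det = (-1)·(6)·(111) + (-1)·(1)·(280) + (+1)·(-6)·(-366) = 1250

|M| = 1250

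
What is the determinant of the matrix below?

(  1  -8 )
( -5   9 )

det = 1·9 − (-8)·(-5) = 9 − 40 = -31

-31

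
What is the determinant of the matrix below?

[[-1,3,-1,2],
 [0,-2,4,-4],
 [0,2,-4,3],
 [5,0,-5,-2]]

The determinant is 40.

Expand along column 1 (it has 2 zeros):
  + (-1) · M_11   where M_11 = det([-2 4 -4; 2 -4 3; 0 -5 -2]) = 10
  − (5) · M_41   where M_41 = det([3 -1 2; -2 4 -4; 2 -4 3]) = -10
det = (+1)·(-1)·(10) + (-1)·(5)·(-10) = 40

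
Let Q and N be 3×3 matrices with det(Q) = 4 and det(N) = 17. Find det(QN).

The determinant is 68.

det(QN) = det(Q)·det(N) = (4)·(17) = 68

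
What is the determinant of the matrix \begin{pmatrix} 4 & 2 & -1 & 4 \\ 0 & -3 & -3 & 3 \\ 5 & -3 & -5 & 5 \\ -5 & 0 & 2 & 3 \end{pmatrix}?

Expand along row 2 (it has 1 zero):
  + (-3) · M_22   where M_22 = det([4 -1 4; 5 -5 5; -5 2 3]) = -120
  − (-3) · M_23   where M_23 = det([4 2 4; 5 -3 5; -5 0 3]) = -176
  + (3) · M_24   where M_24 = det([4 2 -1; 5 -3 -5; -5 0 2]) = 21
det = (+1)·(-3)·(-120) + (-1)·(-3)·(-176) + (+1)·(3)·(21) = -105

-105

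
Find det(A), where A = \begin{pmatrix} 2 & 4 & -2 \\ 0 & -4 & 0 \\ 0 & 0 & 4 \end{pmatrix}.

-32

A is upper triangular, so det(A) is the product of the diagonal entries:
det = (2) · (-4) · (4) = -32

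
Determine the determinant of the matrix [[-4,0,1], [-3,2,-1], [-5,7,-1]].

-31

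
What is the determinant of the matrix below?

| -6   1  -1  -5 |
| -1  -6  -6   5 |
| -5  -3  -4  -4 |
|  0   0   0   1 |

17

Expand along row 4 (it has 3 zeros):
  + (1) · M_44   where M_44 = det([-6 1 -1; -1 -6 -6; -5 -3 -4]) = 17
det = (+1)·(1)·(17) = 17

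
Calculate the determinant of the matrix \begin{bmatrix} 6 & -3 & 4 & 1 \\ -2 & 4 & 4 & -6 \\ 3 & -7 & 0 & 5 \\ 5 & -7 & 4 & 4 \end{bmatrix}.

The determinant is 172.

Expand along row 3 (it has 1 zero):
  + (3) · M_31   where M_31 = det([-3 4 1; 4 4 -6; -7 4 4]) = 28
  − (-7) · M_32   where M_32 = det([6 4 1; -2 4 -6; 5 4 4]) = 124
  − (5) · M_34   where M_34 = det([6 -3 4; -2 4 4; 5 -7 4]) = 156
det = (+1)·(3)·(28) + (-1)·(-7)·(124) + (-1)·(5)·(156) = 172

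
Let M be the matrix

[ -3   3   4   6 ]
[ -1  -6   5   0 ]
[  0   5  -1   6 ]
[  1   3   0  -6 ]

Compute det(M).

Expand along row 2 (it has 1 zero):
  − (-1) · M_21   where M_21 = det([3 4 6; 5 -1 6; 3 0 -6]) = 228
  + (-6) · M_22   where M_22 = det([-3 4 6; 0 -1 6; 1 0 -6]) = 12
  − (5) · M_23   where M_23 = det([-3 3 6; 0 5 6; 1 3 -6]) = 132
det = (-1)·(-1)·(228) + (+1)·(-6)·(12) + (-1)·(5)·(132) = -504

-504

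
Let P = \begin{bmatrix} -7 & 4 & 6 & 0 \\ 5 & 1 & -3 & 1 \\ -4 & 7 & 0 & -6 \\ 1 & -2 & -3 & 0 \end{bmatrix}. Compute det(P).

Expand along column 4 (it has 2 zeros):
  + (1) · M_24   where M_24 = det([-7 4 6; -4 7 0; 1 -2 -3]) = 105
  − (-6) · M_34   where M_34 = det([-7 4 6; 5 1 -3; 1 -2 -3]) = 45
det = (+1)·(1)·(105) + (-1)·(-6)·(45) = 375

det(P) = 375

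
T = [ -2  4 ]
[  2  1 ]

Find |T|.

det(T) = (-2)·1 − 4·2 = -2 − 8 = -10

det(T) = -10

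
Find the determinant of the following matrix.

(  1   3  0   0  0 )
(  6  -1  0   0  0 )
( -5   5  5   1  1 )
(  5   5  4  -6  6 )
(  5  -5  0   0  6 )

3876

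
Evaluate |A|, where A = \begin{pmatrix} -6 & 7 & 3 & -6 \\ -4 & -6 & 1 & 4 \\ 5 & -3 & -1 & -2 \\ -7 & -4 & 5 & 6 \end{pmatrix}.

Expand along row 1:
  + (-6) · M_11   where M_11 = det([-6 1 4; -3 -1 -2; -4 5 6]) = -74
  − (7) · M_12   where M_12 = det([-4 1 4; 5 -1 -2; -7 5 6]) = 40
  + (3) · M_13   where M_13 = det([-4 -6 4; 5 -3 -2; -7 -4 6]) = 36
  − (-6) · M_14   where M_14 = det([-4 -6 1; 5 -3 -1; -7 -4 5]) = 143
det = (+1)·(-6)·(-74) + (-1)·(7)·(40) + (+1)·(3)·(36) + (-1)·(-6)·(143) = 1130

|A| = 1130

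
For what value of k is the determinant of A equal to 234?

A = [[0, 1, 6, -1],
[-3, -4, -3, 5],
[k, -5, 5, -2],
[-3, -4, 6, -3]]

Expanding along the column containing k, det(A) is linear in k: det(A) = (-177)·k + (-651).
Set (-177)·k + (-651) = 234  ⇒  (-177)·k = 885  ⇒  k = -5.

k = -5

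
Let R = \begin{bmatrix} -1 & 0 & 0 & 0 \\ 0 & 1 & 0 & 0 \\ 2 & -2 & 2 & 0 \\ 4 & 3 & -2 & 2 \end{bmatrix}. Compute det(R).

-4

R is lower triangular, so det(R) is the product of the diagonal entries:
det = (-1) · (1) · (2) · (2) = -4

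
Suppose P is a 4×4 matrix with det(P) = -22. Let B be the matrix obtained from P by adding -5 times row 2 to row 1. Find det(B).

The determinant is -22.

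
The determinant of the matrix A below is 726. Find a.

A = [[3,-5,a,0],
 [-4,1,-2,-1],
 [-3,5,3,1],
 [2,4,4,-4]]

Expanding along the column containing a, det(A) is linear in a: det(A) = (108)·a + (294).
Set (108)·a + (294) = 726  ⇒  (108)·a = 432  ⇒  a = 4.

a = 4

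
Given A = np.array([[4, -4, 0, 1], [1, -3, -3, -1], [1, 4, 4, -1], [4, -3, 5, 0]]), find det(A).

The determinant is -168.

Expand along row 1 (it has 1 zero):
  + (4) · M_11   where M_11 = det([-3 -3 -1; 4 4 -1; -3 5 0]) = -56
  − (-4) · M_12   where M_12 = det([1 -3 -1; 1 4 -1; 4 5 0]) = 28
  − (1) · M_14   where M_14 = det([1 -3 -3; 1 4 4; 4 -3 5]) = 56
det = (+1)·(4)·(-56) + (-1)·(-4)·(28) + (-1)·(1)·(56) = -168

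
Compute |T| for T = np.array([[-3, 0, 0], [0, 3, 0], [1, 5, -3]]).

T is lower triangular, so det(T) is the product of the diagonal entries:
det = (-3) · (3) · (-3) = 27

27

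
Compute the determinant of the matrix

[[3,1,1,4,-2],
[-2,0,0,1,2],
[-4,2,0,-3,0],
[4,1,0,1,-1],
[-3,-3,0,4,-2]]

142

Expand along column 3 (it has 4 zeros):
  + (1) · M_13   where M_13 = det([-2 0 1 2; -4 2 -3 0; 4 1 1 -1; -3 -3 4 -2]) = 142
det = (+1)·(1)·(142) = 142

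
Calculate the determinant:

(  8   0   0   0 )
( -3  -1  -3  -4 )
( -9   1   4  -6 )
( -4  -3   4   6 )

-1184

Expand along row 1 (it has 3 zeros):
  + (8) · M_11   where M_11 = det([-1 -3 -4; 1 4 -6; -3 4 6]) = -148
det = (+1)·(8)·(-148) = -1184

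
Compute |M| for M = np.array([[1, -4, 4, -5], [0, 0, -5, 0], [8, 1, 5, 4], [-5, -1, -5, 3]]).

|M| = 990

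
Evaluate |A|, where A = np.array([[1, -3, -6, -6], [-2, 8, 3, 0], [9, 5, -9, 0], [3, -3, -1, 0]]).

|A| = -1236

Expand along column 4 (it has 3 zeros):
  − (-6) · M_14   where M_14 = det([-2 8 3; 9 5 -9; 3 -3 -1]) = -206
det = (-1)·(-6)·(-206) = -1236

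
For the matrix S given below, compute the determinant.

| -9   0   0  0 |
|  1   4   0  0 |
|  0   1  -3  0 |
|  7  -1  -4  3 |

324

S is lower triangular, so det(S) is the product of the diagonal entries:
det = (-9) · (4) · (-3) · (3) = 324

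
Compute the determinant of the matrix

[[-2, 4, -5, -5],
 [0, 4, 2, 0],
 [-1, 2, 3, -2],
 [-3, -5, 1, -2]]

Expand along row 2 (it has 2 zeros):
  + (4) · M_22   where M_22 = det([-2 -5 -5; -1 3 -2; -3 1 -2]) = -52
  − (2) · M_23   where M_23 = det([-2 4 -5; -1 2 -2; -3 -5 -2]) = -11
det = (+1)·(4)·(-52) + (-1)·(2)·(-11) = -186

The determinant is -186.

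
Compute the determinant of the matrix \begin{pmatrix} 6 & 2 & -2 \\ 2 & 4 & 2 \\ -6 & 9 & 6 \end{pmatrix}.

Expand along row 1:
  + 6 · |4 2; 9 6| = 6·(24 − 18) = 36
  − 2 · |2 2; -6 6| = −2·(12 − (-12)) = -48
  + (-2) · |2 4; -6 9| = (-2)·(18 − (-24)) = -84
Sum: (36) + (-48) + (-84) = -96

The determinant is -96.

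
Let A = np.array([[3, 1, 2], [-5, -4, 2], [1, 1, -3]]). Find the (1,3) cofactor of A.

-1

Delete row 1 and column 3; the remaining 2×2 submatrix is [-5 -4; 1 1].
Its determinant is (-5)·1 − (-4)·1 = -1.
The cofactor carries sign (−1)^(1+3) = +1, so C_{1,3} = +(-1) = -1.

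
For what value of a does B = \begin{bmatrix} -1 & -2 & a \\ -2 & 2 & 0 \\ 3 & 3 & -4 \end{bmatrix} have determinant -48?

6

Expanding along the row containing a, det(B) is linear in a: det(B) = (-12)·a + (24).
Set (-12)·a + (24) = -48  ⇒  (-12)·a = -72  ⇒  a = 6.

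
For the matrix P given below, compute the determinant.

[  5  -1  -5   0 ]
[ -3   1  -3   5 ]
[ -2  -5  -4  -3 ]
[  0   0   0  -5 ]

Expand along row 4 (it has 3 zeros):
  + (-5) · M_44   where M_44 = det([5 -1 -5; -3 1 -3; -2 -5 -4]) = -174
det = (+1)·(-5)·(-174) = 870

The determinant is 870.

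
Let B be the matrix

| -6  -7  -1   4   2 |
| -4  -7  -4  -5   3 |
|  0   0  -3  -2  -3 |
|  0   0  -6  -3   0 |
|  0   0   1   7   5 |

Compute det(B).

1428

B is block upper-triangular with a 2×2 block and a 3×3 block on the diagonal, so its determinant equals the product of the determinants of the diagonal blocks.
det of the 2×2 block = 14
det of the 3×3 block = 102
det = (14)·(102) = 1428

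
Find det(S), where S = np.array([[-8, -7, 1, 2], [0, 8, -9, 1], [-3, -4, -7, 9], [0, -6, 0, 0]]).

det(S) = -3210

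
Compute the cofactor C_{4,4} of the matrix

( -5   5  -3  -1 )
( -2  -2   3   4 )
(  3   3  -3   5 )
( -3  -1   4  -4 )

Delete row 4 and column 4; the remaining 3×3 submatrix is [-5 5 -3; -2 -2 3; 3 3 -3].
Its determinant is 30.
The cofactor carries sign (−1)^(4+4) = +1, so C_{4,4} = +(30) = 30.

30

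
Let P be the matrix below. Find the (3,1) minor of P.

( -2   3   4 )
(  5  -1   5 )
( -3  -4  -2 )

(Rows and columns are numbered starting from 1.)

The minor is 19.

Delete row 3 and column 1; the remaining 2×2 submatrix is [3 4; -1 5].
Its determinant is 3·5 − 4·(-1) = 19.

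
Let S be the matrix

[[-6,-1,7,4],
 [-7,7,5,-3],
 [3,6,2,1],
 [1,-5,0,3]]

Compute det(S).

Expand along row 4 (it has 1 zero):
  − (1) · M_41   where M_41 = det([-1 7 4; 7 5 -3; 6 2 1]) = -250
  + (-5) · M_42   where M_42 = det([-6 7 4; -7 5 -3; 3 2 1]) = -196
  + (3) · M_44   where M_44 = det([-6 -1 7; -7 7 5; 3 6 2]) = -374
det = (-1)·(1)·(-250) + (+1)·(-5)·(-196) + (+1)·(3)·(-374) = 108

|S| = 108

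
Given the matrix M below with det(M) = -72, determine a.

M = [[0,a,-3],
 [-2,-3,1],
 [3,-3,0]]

-9

Expanding along the column containing a, det(M) is linear in a: det(M) = (3)·a + (-45).
Set (3)·a + (-45) = -72  ⇒  (3)·a = -27  ⇒  a = -9.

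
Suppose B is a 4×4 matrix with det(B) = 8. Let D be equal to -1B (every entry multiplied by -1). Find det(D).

|D| = 8

For a 4×4 matrix, det(-1B) = (-1)^4·det(B) = 1·det(B).
det(D) = (1)·(8) = 8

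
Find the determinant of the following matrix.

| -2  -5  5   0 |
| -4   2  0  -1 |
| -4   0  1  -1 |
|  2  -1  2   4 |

The determinant is 48.

Expand along row 1 (it has 1 zero):
  + (-2) · M_11   where M_11 = det([2 0 -1; 0 1 -1; -1 2 4]) = 11
  − (-5) · M_12   where M_12 = det([-4 0 -1; -4 1 -1; 2 2 4]) = -14
  + (5) · M_13   where M_13 = det([-4 2 -1; -4 0 -1; 2 -1 4]) = 28
det = (+1)·(-2)·(11) + (-1)·(-5)·(-14) + (+1)·(5)·(28) = 48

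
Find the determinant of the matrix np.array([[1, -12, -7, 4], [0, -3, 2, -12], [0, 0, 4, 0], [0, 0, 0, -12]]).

144

The matrix is upper triangular, so the determinant is the product of the diagonal entries:
det = (1) · (-3) · (4) · (-12) = 144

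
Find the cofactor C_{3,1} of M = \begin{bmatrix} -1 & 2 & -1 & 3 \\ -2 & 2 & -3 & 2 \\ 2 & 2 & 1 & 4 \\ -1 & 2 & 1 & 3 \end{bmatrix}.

4

Delete row 3 and column 1; the remaining 3×3 submatrix is [2 -1 3; 2 -3 2; 2 1 3].
Its determinant is 4.
The cofactor carries sign (−1)^(3+1) = +1, so C_{3,1} = +(4) = 4.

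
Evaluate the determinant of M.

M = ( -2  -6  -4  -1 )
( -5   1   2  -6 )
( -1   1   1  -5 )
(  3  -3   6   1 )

-1044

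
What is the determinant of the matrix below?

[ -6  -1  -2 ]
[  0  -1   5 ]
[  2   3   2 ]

88

Expand along row 2:
  + (-1) · |-6 -2; 2 2| = (-1)·(-12 − (-4)) = 8
  − 5 · |-6 -1; 2 3| = −5·(-18 − (-2)) = 80
Sum: (8) + (80) = 88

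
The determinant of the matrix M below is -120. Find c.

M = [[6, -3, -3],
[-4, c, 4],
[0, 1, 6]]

Expanding along the row containing c, det(M) is linear in c: det(M) = (36)·c + (-84).
Set (36)·c + (-84) = -120  ⇒  (36)·c = -36  ⇒  c = -1.

c = -1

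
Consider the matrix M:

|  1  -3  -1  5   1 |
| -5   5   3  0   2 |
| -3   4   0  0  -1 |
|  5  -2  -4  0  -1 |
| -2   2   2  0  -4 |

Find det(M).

|M| = -680

Expand along column 4 (it has 4 zeros):
  − (5) · M_14   where M_14 = det([-5 5 3 2; -3 4 0 -1; 5 -2 -4 -1; -2 2 2 -4]) = 136
det = (-1)·(5)·(136) = -680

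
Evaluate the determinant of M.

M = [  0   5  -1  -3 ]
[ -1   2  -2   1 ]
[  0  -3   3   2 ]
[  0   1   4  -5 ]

The determinant is -57.

Expand along column 1 (it has 3 zeros):
  − (-1) · M_21   where M_21 = det([5 -1 -3; -3 3 2; 1 4 -5]) = -57
det = (-1)·(-1)·(-57) = -57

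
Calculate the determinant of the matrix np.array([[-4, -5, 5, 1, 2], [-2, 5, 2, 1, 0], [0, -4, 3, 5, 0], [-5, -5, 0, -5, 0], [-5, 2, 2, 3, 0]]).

-1450

Expand along column 5 (it has 4 zeros):
  + (2) · M_15   where M_15 = det([-2 5 2 1; 0 -4 3 5; -5 -5 0 -5; -5 2 2 3]) = -725
det = (+1)·(2)·(-725) = -1450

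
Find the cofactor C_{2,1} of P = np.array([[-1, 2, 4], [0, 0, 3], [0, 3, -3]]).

18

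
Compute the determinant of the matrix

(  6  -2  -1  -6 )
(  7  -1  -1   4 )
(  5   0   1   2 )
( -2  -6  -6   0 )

The determinant is 392.

Expand along row 3 (it has 1 zero):
  + (5) · M_31   where M_31 = det([-2 -1 -6; -1 -1 4; -6 -6 0]) = -24
  + (1) · M_33   where M_33 = det([6 -2 -6; 7 -1 4; -2 -6 0]) = 424
  − (2) · M_34   where M_34 = det([6 -2 -1; 7 -1 -1; -2 -6 -6]) = -44
det = (+1)·(5)·(-24) + (+1)·(1)·(424) + (-1)·(2)·(-44) = 392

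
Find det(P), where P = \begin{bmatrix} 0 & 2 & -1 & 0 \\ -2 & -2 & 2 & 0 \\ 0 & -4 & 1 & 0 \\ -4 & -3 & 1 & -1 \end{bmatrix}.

4

Expand along column 4 (it has 3 zeros):
  + (-1) · M_44   where M_44 = det([0 2 -1; -2 -2 2; 0 -4 1]) = -4
det = (+1)·(-1)·(-4) = 4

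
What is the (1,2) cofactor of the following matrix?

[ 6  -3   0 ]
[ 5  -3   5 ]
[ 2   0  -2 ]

20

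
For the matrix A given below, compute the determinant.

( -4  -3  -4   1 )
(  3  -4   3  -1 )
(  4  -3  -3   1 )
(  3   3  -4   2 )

Expand along row 1:
  + (-4) · M_11   where M_11 = det([-4 3 -1; -3 -3 1; 3 -4 2]) = 14
  − (-3) · M_12   where M_12 = det([3 3 -1; 4 -3 1; 3 -4 2]) = -14
  + (-4) · M_13   where M_13 = det([3 -4 -1; 4 -3 1; 3 3 2]) = -28
  − (1) · M_14   where M_14 = det([3 -4 3; 4 -3 -3; 3 3 -4]) = 98
det = (+1)·(-4)·(14) + (-1)·(-3)·(-14) + (+1)·(-4)·(-28) + (-1)·(1)·(98) = -84

-84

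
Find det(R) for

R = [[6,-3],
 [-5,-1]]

det(R) = -21

det(R) = 6·(-1) − (-3)·(-5) = -6 − 15 = -21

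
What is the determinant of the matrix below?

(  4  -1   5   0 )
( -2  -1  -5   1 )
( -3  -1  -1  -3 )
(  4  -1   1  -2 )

Expand along row 1 (it has 1 zero):
  + (4) · M_11   where M_11 = det([-1 -5 1; -1 -1 -3; -1 1 -2]) = -12
  − (-1) · M_12   where M_12 = det([-2 -5 1; -3 -1 -3; 4 1 -2]) = 81
  + (5) · M_13   where M_13 = det([-2 -1 1; -3 -1 -3; 4 -1 -2]) = 27
det = (+1)·(4)·(-12) + (-1)·(-1)·(81) + (+1)·(5)·(27) = 168

The determinant is 168.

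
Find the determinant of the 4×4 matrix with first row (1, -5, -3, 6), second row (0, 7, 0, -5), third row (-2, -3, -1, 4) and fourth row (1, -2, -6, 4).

The determinant is 134.

Expand along row 2 (it has 2 zeros):
  + (7) · M_22   where M_22 = det([1 -3 6; -2 -1 4; 1 -6 4]) = 62
  + (-5) · M_24   where M_24 = det([1 -5 -3; -2 -3 -1; 1 -2 -6]) = 60
det = (+1)·(7)·(62) + (+1)·(-5)·(60) = 134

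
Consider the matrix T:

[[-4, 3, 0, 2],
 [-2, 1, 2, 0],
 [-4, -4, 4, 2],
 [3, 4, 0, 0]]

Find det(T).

Expand along row 4 (it has 2 zeros):
  − (3) · M_41   where M_41 = det([3 0 2; 1 2 0; -4 4 2]) = 36
  + (4) · M_42   where M_42 = det([-4 0 2; -2 2 0; -4 4 2]) = -16
det = (-1)·(3)·(36) + (+1)·(4)·(-16) = -172

det(T) = -172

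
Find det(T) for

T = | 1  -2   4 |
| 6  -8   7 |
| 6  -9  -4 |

Expand along row 1:
  + 1 · |-8 7; -9 -4| = 1·(32 − (-63)) = 95
  − (-2) · |6 7; 6 -4| = −(-2)·(-24 − 42) = -132
  + 4 · |6 -8; 6 -9| = 4·(-54 − (-48)) = -24
Sum: (95) + (-132) + (-24) = -61

The determinant is -61.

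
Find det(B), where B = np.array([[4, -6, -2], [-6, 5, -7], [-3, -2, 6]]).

Expand along column 1:
  + 4 · |5 -7; -2 6| = 4·(30 − 14) = 64
  − (-6) · |-6 -2; -2 6| = −(-6)·(-36 − 4) = -240
  + (-3) · |-6 -2; 5 -7| = (-3)·(42 − (-10)) = -156
Sum: (64) + (-240) + (-156) = -332

|B| = -332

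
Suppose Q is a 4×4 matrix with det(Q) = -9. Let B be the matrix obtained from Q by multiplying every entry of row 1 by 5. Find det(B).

Scaling one row by 5 multiplies the determinant by 5.
det(B) = (5)·(-9) = -45

The determinant is -45.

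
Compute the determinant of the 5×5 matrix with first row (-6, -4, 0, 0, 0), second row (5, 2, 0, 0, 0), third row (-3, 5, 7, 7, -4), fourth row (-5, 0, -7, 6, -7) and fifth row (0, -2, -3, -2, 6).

The determinant is 3736.

The matrix is block lower-triangular with a 2×2 block and a 3×3 block on the diagonal, so its determinant equals the product of the determinants of the diagonal blocks.
det of the 2×2 block = 8
det of the 3×3 block = 467
det = (8)·(467) = 3736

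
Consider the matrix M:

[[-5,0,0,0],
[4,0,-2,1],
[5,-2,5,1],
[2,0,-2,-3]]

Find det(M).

Expand along row 1 (it has 3 zeros):
  + (-5) · M_11   where M_11 = det([0 -2 1; -2 5 1; 0 -2 -3]) = 16
det = (+1)·(-5)·(16) = -80

|M| = -80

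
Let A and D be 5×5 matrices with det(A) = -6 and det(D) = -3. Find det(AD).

18

det(AD) = det(A)·det(D) = (-6)·(-3) = 18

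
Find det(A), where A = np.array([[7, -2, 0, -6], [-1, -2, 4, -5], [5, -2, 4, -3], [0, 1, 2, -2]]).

Expand along row 1 (it has 1 zero):
  + (7) · M_11   where M_11 = det([-2 4 -5; -2 4 -3; 1 2 -2]) = 16
  − (-2) · M_12   where M_12 = det([-1 4 -5; 5 4 -3; 0 2 -2]) = -8
  − (-6) · M_14   where M_14 = det([-1 -2 4; 5 -2 4; 0 1 2]) = 48
det = (+1)·(7)·(16) + (-1)·(-2)·(-8) + (-1)·(-6)·(48) = 384

det(A) = 384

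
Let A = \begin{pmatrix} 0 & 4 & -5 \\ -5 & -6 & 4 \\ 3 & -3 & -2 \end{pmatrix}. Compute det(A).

Expand along row 1:
  − 4 · |-5 4; 3 -2| = −4·(10 − 12) = 8
  + (-5) · |-5 -6; 3 -3| = (-5)·(15 − (-18)) = -165
Sum: (8) + (-165) = -157

|A| = -157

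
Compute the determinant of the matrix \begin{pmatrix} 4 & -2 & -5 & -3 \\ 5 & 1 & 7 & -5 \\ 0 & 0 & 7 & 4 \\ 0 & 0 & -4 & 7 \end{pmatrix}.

The determinant is 910.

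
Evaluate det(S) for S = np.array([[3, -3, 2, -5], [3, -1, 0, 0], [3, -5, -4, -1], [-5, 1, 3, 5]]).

Expand along row 2 (it has 2 zeros):
  − (3) · M_21   where M_21 = det([-3 2 -5; -5 -4 -1; 1 3 5]) = 154
  + (-1) · M_22   where M_22 = det([3 2 -5; 3 -4 -1; -5 3 5]) = -16
det = (-1)·(3)·(154) + (+1)·(-1)·(-16) = -446

-446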